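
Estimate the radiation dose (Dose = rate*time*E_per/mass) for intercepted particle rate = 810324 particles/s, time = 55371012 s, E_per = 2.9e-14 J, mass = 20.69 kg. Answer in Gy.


Total energy deposited = rate * time * E_per
  = 810324 * 55371012 * 2.9e-14 = 1.3012 J
Dose = E_total / mass = 1.3012 / 20.69
Dose = 0.06288958 Gy

0.0629 Gy


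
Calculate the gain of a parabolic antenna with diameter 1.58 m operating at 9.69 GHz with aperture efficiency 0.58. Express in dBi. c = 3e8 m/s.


lambda = c/f = 3e8 / 9.69e+09 = 0.03095975 m
G = eta*(pi*D/lambda)^2 = 0.58*(pi*1.58/0.03095975)^2
G = 14908.9465 (linear)
G = 10*log10(14908.9465) = 41.7345 dBi

41.7345 dBi


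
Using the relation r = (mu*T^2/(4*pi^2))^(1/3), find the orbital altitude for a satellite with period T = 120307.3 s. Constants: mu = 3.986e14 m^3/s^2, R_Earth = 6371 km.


T = 120307.3 s
r = (mu*T^2/(4*pi^2))^(1/3) = (3.986e14 * 120307.3^2 / (4*pi^2))^(1/3)
r = 5.2672893e+07 m = 52672.8931 km
alt = r - R_E = 52672.8931 - 6371 = 46301.8931 km

46301.8931 km


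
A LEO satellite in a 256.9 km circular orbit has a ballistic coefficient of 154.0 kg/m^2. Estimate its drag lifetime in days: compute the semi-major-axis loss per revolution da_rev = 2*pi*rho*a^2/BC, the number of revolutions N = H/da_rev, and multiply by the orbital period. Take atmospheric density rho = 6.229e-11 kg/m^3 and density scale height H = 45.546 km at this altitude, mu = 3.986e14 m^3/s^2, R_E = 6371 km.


a = R_E + alt = 6627.9000 km = 6.6279e+06 m
da_rev = 2*pi*rho*a^2/BC = 2*pi*6.229e-11*(6.6279e+06)^2/154.0 = 111.642454 m per revolution
N = H/da_rev = 45546.0000 m / 111.642454 m = 407.9631 revolutions
P = 2*pi*sqrt(a^3/mu) = 5370.0106 s
lifetime = N*P = 407.9631 * 5370.0106 = 2.1907661e+06 s = 25.3561 days

25.3561 days


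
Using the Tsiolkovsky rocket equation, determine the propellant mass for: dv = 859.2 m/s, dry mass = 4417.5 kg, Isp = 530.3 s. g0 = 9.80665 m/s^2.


ve = Isp * g0 = 530.3 * 9.80665 = 5200.466495 m/s
mass ratio = exp(dv/ve) = exp(859.2/5200.466495) = 1.17964783
m_prop = m_dry * (mr - 1) = 4417.5 * (1.17964783 - 1)
m_prop = 793.5943 kg

793.5943 kg


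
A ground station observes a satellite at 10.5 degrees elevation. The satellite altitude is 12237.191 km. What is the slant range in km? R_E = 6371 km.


h = 12237.191 km, el = 10.5 deg
d = -R_E*sin(el) + sqrt((R_E*sin(el))^2 + 2*R_E*h + h^2)
d = -6371.0000*sin(0.1832596) + sqrt((6371.0000*0.1822355)^2 + 2*6371.0000*12237.191 + 12237.191^2)
d = 16361.0522 km

16361.0522 km


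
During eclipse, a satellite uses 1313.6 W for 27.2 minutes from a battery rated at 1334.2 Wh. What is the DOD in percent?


E_used = P * t / 60 = 1313.6 * 27.2 / 60 = 595.4987 Wh
DOD = E_used / E_total * 100 = 595.4987 / 1334.2 * 100
DOD = 44.6334 %

44.6334 %


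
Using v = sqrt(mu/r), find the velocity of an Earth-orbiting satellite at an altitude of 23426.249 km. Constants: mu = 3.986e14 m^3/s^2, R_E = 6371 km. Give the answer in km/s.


r = R_E + alt = 6371.0 + 23426.249 = 29797.2490 km = 2.9797249e+07 m
v = sqrt(mu/r) = sqrt(3.986e14 / 2.9797249e+07) = 3657.4682 m/s = 3.6575 km/s

3.6575 km/s


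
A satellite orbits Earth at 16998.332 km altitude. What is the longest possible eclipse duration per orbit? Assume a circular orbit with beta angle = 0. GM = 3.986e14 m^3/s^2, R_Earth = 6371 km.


r = 23369.3320 km
T = 592.5560 min
Eclipse fraction = arcsin(R_E/r)/pi = arcsin(6371.0000/23369.3320)/pi
= arcsin(0.2726223)/pi = 0.08789092
Eclipse duration = 0.08789092 * 592.5560 = 52.0803 min

52.0803 minutes


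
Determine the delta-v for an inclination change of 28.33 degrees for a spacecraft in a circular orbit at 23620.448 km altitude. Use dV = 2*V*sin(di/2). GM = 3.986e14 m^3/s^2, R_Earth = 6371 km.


r = 29991.4480 km = 2.9991448e+07 m
V = sqrt(mu/r) = 3645.6077 m/s
di = 28.33 deg = 0.4944518 rad
dV = 2*V*sin(di/2) = 2*3645.6077*sin(0.2472259)
dV = 1784.2708 m/s = 1.7843 km/s

1.7843 km/s


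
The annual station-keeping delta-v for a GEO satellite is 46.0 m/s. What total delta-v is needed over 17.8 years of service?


dV = rate * years = 46.0 * 17.8
dV = 818.8000 m/s

818.8000 m/s


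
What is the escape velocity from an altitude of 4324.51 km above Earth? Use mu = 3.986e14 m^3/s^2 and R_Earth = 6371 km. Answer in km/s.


r = 6371.0 + 4324.51 = 10695.5100 km = 1.069551e+07 m
v_esc = sqrt(2*mu/r) = sqrt(2*3.986e14 / 1.069551e+07)
v_esc = 8633.4205 m/s = 8.6334 km/s

8.6334 km/s


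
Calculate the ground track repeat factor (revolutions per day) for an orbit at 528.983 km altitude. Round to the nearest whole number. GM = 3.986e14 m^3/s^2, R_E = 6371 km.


r = 6.899983e+06 m
T = 2*pi*sqrt(r^3/mu) = 5704.0491 s = 95.0675 min
revs/day = 1440 / 95.0675 = 15.1471
Rounded: 15 revolutions per day

15 revolutions per day


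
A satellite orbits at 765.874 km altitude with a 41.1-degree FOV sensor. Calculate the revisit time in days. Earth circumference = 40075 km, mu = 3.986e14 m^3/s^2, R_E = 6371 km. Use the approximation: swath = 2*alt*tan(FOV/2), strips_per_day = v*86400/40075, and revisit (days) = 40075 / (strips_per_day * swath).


swath = 2*765.874*tan(0.3586652) = 574.2212 km
v = sqrt(mu/r) = 7473.3381 m/s = 7.4733 km/s
strips/day = v*86400/40075 = 7.4733*86400/40075 = 16.1122
coverage/day = strips * swath = 16.1122 * 574.2212 = 9251.9663 km
revisit = 40075 / 9251.9663 = 4.3315 days

4.3315 days


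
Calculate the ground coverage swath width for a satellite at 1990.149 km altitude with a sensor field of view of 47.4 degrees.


FOV = 47.4 deg = 0.8272861 rad
swath = 2 * alt * tan(FOV/2) = 2 * 1990.149 * tan(0.413643)
swath = 2 * 1990.149 * 0.4389693
swath = 1747.2287 km

1747.2287 km


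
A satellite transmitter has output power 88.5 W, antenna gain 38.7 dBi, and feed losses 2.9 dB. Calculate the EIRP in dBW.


Pt = 88.5 W = 19.4694 dBW
EIRP = Pt_dBW + Gt - losses = 19.4694 + 38.7 - 2.9 = 55.2694 dBW

55.2694 dBW


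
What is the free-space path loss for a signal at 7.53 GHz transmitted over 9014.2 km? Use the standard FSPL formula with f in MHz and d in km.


f = 7.53 GHz = 7530.0000 MHz
d = 9014.2 km
FSPL = 32.44 + 20*log10(7530.0000) + 20*log10(9014.2)
FSPL = 32.44 + 77.5359 + 79.0985
FSPL = 189.0744 dB

189.0744 dB


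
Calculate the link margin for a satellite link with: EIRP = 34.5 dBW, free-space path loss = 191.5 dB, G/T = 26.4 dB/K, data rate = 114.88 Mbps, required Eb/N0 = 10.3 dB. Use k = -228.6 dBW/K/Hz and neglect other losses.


C/N0 = EIRP - FSPL + G/T - k = 34.5 - 191.5 + 26.4 - (-228.6)
C/N0 = 98.0000 dB-Hz
R_b = 114.88 Mbps = 1.1488e+08 bps -> 10*log10(R_b) = 80.6024 dB-Hz
Eb/N0 = C/N0 - 10*log10(R_b) = 98.0000 - 80.6024 = 17.3976 dB
Margin = Eb/N0 - Eb/N0_req = 17.3976 - 10.3 = 7.0976 dB (link closes)

7.0976 dB


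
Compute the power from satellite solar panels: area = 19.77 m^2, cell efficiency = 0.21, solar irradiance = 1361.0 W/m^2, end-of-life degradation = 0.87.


P = area * eta * S * degradation
P = 19.77 * 0.21 * 1361.0 * 0.87
P = 4915.9034 W

4915.9034 W


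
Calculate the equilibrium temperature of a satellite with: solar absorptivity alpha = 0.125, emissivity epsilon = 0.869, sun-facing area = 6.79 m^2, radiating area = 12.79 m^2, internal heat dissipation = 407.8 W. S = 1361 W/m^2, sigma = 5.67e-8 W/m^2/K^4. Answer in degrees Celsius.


Numerator = alpha*S*A_sun + Q_int = 0.125*1361*6.79 + 407.8 = 1562.9488 W
Denominator = eps*sigma*A_rad = 0.869*5.67e-8*12.79 = 6.3019272e-07 W/K^4
T^4 = 2.4801124e+09 K^4
T = 223.1608 K = -49.9892 C

-49.9892 degrees Celsius


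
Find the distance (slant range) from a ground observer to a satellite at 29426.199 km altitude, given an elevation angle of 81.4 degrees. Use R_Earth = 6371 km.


h = 29426.199 km, el = 81.4 deg
d = -R_E*sin(el) + sqrt((R_E*sin(el))^2 + 2*R_E*h + h^2)
d = -6371.0000*sin(1.4207) + sqrt((6371.0000*0.9887564)^2 + 2*6371.0000*29426.199 + 29426.199^2)
d = 29485.1526 km

29485.1526 km


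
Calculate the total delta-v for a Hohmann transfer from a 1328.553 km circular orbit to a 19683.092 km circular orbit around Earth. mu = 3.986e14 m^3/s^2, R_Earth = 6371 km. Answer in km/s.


r1 = 7699.5530 km = 7.699553e+06 m
r2 = 26054.0920 km = 2.6054092e+07 m
dv1 = sqrt(mu/r1)*(sqrt(2*r2/(r1+r2)) - 1) = 1744.7304 m/s
dv2 = sqrt(mu/r2)*(1 - sqrt(2*r1/(r1+r2))) = 1269.4756 m/s
total dv = |dv1| + |dv2| = 1744.7304 + 1269.4756 = 3014.2060 m/s = 3.0142 km/s

3.0142 km/s


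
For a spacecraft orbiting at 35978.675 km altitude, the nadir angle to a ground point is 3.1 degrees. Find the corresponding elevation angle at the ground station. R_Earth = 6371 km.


r = R_E + alt = 42349.6750 km
Law of sines in the satellite / Earth-center / ground-point triangle:
  sin(nadir)/R_E = sin(90 + el)/r  =>  cos(el) = (r/R_E)*sin(nadir)
cos(el) = (42349.6750 / 6371.0000) * sin(3.1 deg) = 0.3594758
el = arccos(0.3594758) = 68.9320 deg
(Earth-central angle = 90 - nadir - el = 17.9680 deg)

68.9320 degrees


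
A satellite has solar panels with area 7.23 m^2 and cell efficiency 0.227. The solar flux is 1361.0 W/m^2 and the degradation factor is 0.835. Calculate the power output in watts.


P = area * eta * S * degradation
P = 7.23 * 0.227 * 1361.0 * 0.835
P = 1865.1285 W

1865.1285 W


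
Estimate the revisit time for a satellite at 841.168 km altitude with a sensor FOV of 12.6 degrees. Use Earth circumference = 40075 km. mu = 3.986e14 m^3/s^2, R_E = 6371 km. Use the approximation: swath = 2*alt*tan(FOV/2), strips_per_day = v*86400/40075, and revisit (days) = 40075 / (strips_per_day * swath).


swath = 2*841.168*tan(0.1099557) = 185.7316 km
v = sqrt(mu/r) = 7434.2255 m/s = 7.4342 km/s
strips/day = v*86400/40075 = 7.4342*86400/40075 = 16.0279
coverage/day = strips * swath = 16.0279 * 185.7316 = 2976.8832 km
revisit = 40075 / 2976.8832 = 13.4621 days

13.4621 days


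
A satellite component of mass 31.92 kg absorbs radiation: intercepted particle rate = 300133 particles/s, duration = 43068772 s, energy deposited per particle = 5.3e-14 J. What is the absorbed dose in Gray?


Total energy deposited = rate * time * E_per
  = 300133 * 43068772 * 5.3e-14 = 0.6850971 J
Dose = E_total / mass = 0.6850971 / 31.92
Dose = 0.02146294 Gy

0.0215 Gy


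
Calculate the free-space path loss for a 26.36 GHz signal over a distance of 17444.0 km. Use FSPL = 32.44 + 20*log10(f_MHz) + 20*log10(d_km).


f = 26.36 GHz = 26360.0000 MHz
d = 17444.0 km
FSPL = 32.44 + 20*log10(26360.0000) + 20*log10(17444.0)
FSPL = 32.44 + 88.4189 + 84.8329
FSPL = 205.6918 dB

205.6918 dB


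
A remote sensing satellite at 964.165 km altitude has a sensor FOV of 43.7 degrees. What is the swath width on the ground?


FOV = 43.7 deg = 0.7627089 rad
swath = 2 * alt * tan(FOV/2) = 2 * 964.165 * tan(0.3813544)
swath = 2 * 964.165 * 0.4009841
swath = 773.2296 km

773.2296 km


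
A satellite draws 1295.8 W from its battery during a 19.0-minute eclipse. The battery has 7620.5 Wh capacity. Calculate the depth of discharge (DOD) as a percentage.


E_used = P * t / 60 = 1295.8 * 19.0 / 60 = 410.3367 Wh
DOD = E_used / E_total * 100 = 410.3367 / 7620.5 * 100
DOD = 5.3846 %

5.3846 %


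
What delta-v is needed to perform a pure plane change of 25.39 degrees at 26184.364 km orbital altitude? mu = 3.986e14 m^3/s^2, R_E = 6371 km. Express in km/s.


r = 32555.3640 km = 3.2555364e+07 m
V = sqrt(mu/r) = 3499.1082 m/s
di = 25.39 deg = 0.4431391 rad
dV = 2*V*sin(di/2) = 2*3499.1082*sin(0.2215695)
dV = 1537.9355 m/s = 1.5379 km/s

1.5379 km/s


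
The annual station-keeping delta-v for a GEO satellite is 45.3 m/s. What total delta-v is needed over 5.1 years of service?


dV = rate * years = 45.3 * 5.1
dV = 231.0300 m/s

231.0300 m/s


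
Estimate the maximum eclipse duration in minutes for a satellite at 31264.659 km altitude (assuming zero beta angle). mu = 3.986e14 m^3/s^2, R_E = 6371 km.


r = 37635.6590 km
T = 1211.0421 min
Eclipse fraction = arcsin(R_E/r)/pi = arcsin(6371.0000/37635.6590)/pi
= arcsin(0.1692809)/pi = 0.05414452
Eclipse duration = 0.05414452 * 1211.0421 = 65.5713 min

65.5713 minutes


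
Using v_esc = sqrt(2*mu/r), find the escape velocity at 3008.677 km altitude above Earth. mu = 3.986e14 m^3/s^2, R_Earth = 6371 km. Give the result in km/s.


r = 6371.0 + 3008.677 = 9379.6770 km = 9.379677e+06 m
v_esc = sqrt(2*mu/r) = sqrt(2*3.986e14 / 9.379677e+06)
v_esc = 9219.1250 m/s = 9.2191 km/s

9.2191 km/s


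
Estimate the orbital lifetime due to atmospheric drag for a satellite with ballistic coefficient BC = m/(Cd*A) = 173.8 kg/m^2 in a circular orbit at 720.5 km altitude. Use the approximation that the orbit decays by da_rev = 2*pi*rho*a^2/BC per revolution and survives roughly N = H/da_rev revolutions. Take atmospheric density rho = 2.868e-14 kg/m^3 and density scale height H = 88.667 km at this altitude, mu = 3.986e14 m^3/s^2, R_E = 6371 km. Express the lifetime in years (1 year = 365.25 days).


a = R_E + alt = 7091.5000 km = 7.0915e+06 m
da_rev = 2*pi*rho*a^2/BC = 2*pi*2.868e-14*(7.0915e+06)^2/173.8 = 0.0521417326 m per revolution
N = H/da_rev = 88667.0000 m / 0.0521417326 m = 1.7004997e+06 revolutions
P = 2*pi*sqrt(a^3/mu) = 5943.1731 s
lifetime = N*P = 1.7004997e+06 * 5943.1731 = 1.0106364e+10 s = 116971.8063 days
years = 116971.8063 / 365.25 = 320.2514 years

320.2514 years


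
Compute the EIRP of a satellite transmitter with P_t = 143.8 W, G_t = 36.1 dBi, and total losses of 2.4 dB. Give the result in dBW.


Pt = 143.8 W = 21.5776 dBW
EIRP = Pt_dBW + Gt - losses = 21.5776 + 36.1 - 2.4 = 55.2776 dBW

55.2776 dBW


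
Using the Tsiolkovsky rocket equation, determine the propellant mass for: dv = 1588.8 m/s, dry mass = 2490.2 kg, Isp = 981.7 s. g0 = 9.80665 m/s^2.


ve = Isp * g0 = 981.7 * 9.80665 = 9627.188305 m/s
mass ratio = exp(dv/ve) = exp(1588.8/9627.188305) = 1.17943158
m_prop = m_dry * (mr - 1) = 2490.2 * (1.17943158 - 1)
m_prop = 446.8205 kg

446.8205 kg


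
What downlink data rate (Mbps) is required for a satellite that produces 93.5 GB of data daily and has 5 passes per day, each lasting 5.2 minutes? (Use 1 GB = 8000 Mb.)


total contact time = 5 * 5.2 * 60 = 1560.0000 s
data = 93.5 GB = 748000.0000 Mb
rate = 748000.0000 / 1560.0000 = 479.4872 Mbps

479.4872 Mbps


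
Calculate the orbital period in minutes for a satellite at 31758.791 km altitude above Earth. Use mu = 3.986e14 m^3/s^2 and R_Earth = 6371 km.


r = 38129.7910 km = 3.8129791e+07 m
T = 2*pi*sqrt(r^3/mu) = 2*pi*sqrt(5.5436177e+22 / 3.986e14)
T = 74098.2342 s = 1234.9706 min

1234.9706 minutes


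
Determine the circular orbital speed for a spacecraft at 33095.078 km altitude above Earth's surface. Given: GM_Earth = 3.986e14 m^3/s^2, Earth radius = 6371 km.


r = R_E + alt = 6371.0 + 33095.078 = 39466.0780 km = 3.9466078e+07 m
v = sqrt(mu/r) = sqrt(3.986e14 / 3.9466078e+07) = 3178.0203 m/s = 3.1780 km/s

3.1780 km/s


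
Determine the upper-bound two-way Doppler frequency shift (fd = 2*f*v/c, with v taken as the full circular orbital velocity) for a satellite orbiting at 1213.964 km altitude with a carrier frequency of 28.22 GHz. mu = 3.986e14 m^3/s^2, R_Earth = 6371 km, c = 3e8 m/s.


r = 7.584964e+06 m
v = sqrt(mu/r) = 7249.2301 m/s (worst-case radial velocity)
f = 28.22 GHz = 2.822e+10 Hz
fd = 2*f*v/c = 2*2.822e+10*7249.2301/3.0e+08
fd = 1.3638218e+06 Hz

1.3638e+06 Hz


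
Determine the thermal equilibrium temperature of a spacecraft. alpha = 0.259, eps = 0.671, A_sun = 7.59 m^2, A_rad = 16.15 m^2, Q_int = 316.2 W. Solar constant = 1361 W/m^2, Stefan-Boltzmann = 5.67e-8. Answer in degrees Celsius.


Numerator = alpha*S*A_sun + Q_int = 0.259*1361*7.59 + 316.2 = 2991.6674 W
Denominator = eps*sigma*A_rad = 0.671*5.67e-8*16.15 = 6.1443805e-07 W/K^4
T^4 = 4.8689488e+09 K^4
T = 264.1550 K = -8.9950 C

-8.9950 degrees Celsius


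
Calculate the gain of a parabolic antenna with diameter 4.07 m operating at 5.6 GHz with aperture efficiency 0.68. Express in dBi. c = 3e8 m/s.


lambda = c/f = 3e8 / 5.6e+09 = 0.05357143 m
G = eta*(pi*D/lambda)^2 = 0.68*(pi*4.07/0.05357143)^2
G = 38737.4493 (linear)
G = 10*log10(38737.4493) = 45.8813 dBi

45.8813 dBi


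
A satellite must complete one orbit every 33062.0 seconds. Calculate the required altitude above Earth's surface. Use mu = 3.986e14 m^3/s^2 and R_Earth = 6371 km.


T = 33062.0 s
r = (mu*T^2/(4*pi^2))^(1/3) = (3.986e14 * 33062.0^2 / (4*pi^2))^(1/3)
r = 2.2264448e+07 m = 22264.4481 km
alt = r - R_E = 22264.4481 - 6371 = 15893.4481 km

15893.4481 km


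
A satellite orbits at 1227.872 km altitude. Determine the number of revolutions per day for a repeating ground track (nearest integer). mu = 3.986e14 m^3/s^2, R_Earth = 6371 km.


r = 7.598872e+06 m
T = 2*pi*sqrt(r^3/mu) = 6592.2689 s = 109.8711 min
revs/day = 1440 / 109.8711 = 13.1063
Rounded: 13 revolutions per day

13 revolutions per day


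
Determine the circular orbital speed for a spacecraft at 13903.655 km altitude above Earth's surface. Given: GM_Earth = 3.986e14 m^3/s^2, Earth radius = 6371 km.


r = R_E + alt = 6371.0 + 13903.655 = 20274.6550 km = 2.0274655e+07 m
v = sqrt(mu/r) = sqrt(3.986e14 / 2.0274655e+07) = 4433.9614 m/s = 4.4340 km/s

4.4340 km/s


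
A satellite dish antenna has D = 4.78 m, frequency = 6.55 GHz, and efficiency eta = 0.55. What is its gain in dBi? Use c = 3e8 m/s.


lambda = c/f = 3e8 / 6.55e+09 = 0.04580153 m
G = eta*(pi*D/lambda)^2 = 0.55*(pi*4.78/0.04580153)^2
G = 59123.2527 (linear)
G = 10*log10(59123.2527) = 47.7176 dBi

47.7176 dBi


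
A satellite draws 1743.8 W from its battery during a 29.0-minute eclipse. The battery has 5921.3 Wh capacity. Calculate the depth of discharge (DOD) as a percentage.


E_used = P * t / 60 = 1743.8 * 29.0 / 60 = 842.8367 Wh
DOD = E_used / E_total * 100 = 842.8367 / 5921.3 * 100
DOD = 14.2340 %

14.2340 %


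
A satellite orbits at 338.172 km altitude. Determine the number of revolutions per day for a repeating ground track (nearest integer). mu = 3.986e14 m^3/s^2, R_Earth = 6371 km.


r = 6.709172e+06 m
T = 2*pi*sqrt(r^3/mu) = 5469.0842 s = 91.1514 min
revs/day = 1440 / 91.1514 = 15.7979
Rounded: 16 revolutions per day

16 revolutions per day


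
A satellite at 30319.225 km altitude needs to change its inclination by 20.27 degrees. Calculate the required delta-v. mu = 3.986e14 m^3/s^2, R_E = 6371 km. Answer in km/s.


r = 36690.2250 km = 3.6690225e+07 m
V = sqrt(mu/r) = 3296.0475 m/s
di = 20.27 deg = 0.3537782 rad
dV = 2*V*sin(di/2) = 2*3296.0475*sin(0.1768891)
dV = 1159.9984 m/s = 1.1600 km/s

1.1600 km/s


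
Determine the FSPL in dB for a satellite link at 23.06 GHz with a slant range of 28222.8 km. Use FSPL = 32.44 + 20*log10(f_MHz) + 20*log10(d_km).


f = 23.06 GHz = 23060.0000 MHz
d = 28222.8 km
FSPL = 32.44 + 20*log10(23060.0000) + 20*log10(28222.8)
FSPL = 32.44 + 87.2572 + 89.0120
FSPL = 208.7092 dB

208.7092 dB


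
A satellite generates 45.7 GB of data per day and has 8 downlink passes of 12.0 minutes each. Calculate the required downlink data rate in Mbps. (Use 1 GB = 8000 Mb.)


total contact time = 8 * 12.0 * 60 = 5760.0000 s
data = 45.7 GB = 365600.0000 Mb
rate = 365600.0000 / 5760.0000 = 63.4722 Mbps

63.4722 Mbps


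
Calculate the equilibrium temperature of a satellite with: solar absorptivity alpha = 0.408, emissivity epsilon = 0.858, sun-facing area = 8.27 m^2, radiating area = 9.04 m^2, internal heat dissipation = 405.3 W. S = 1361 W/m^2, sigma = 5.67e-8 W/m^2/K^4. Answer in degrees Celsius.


Numerator = alpha*S*A_sun + Q_int = 0.408*1361*8.27 + 405.3 = 4997.5318 W
Denominator = eps*sigma*A_rad = 0.858*5.67e-8*9.04 = 4.3978334e-07 W/K^4
T^4 = 1.1363622e+10 K^4
T = 326.4970 K = 53.3470 C

53.3470 degrees Celsius


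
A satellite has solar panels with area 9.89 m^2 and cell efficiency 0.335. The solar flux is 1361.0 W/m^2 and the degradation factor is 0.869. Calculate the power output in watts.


P = area * eta * S * degradation
P = 9.89 * 0.335 * 1361.0 * 0.869
P = 3918.4923 W

3918.4923 W


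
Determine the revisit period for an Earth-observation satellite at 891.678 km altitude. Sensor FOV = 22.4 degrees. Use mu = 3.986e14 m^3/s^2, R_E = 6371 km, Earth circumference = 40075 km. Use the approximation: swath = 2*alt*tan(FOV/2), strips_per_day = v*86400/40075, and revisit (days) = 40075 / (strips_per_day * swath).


swath = 2*891.678*tan(0.1954769) = 353.1140 km
v = sqrt(mu/r) = 7408.3289 m/s = 7.4083 km/s
strips/day = v*86400/40075 = 7.4083*86400/40075 = 15.9720
coverage/day = strips * swath = 15.9720 * 353.1140 = 5639.9519 km
revisit = 40075 / 5639.9519 = 7.1056 days

7.1056 days


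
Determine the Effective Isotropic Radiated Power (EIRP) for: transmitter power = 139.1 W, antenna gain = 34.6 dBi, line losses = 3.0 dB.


Pt = 139.1 W = 21.4333 dBW
EIRP = Pt_dBW + Gt - losses = 21.4333 + 34.6 - 3.0 = 53.0333 dBW

53.0333 dBW


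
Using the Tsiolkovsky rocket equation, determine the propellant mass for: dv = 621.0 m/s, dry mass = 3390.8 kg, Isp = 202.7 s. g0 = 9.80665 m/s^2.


ve = Isp * g0 = 202.7 * 9.80665 = 1987.807955 m/s
mass ratio = exp(dv/ve) = exp(621.0/1987.807955) = 1.36670731
m_prop = m_dry * (mr - 1) = 3390.8 * (1.36670731 - 1)
m_prop = 1243.4312 kg

1243.4312 kg


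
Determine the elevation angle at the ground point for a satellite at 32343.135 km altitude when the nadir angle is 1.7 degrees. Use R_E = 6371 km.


r = R_E + alt = 38714.1350 km
Law of sines in the satellite / Earth-center / ground-point triangle:
  sin(nadir)/R_E = sin(90 + el)/r  =>  cos(el) = (r/R_E)*sin(nadir)
cos(el) = (38714.1350 / 6371.0000) * sin(1.7 deg) = 0.1802704
el = arccos(0.1802704) = 79.6145 deg
(Earth-central angle = 90 - nadir - el = 8.6855 deg)

79.6145 degrees


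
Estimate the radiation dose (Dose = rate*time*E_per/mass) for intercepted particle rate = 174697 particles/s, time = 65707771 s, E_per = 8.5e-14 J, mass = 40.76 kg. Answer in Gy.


Total energy deposited = rate * time * E_per
  = 174697 * 65707771 * 8.5e-14 = 0.9757108 J
Dose = E_total / mass = 0.9757108 / 40.76
Dose = 0.02393795 Gy

0.0239 Gy


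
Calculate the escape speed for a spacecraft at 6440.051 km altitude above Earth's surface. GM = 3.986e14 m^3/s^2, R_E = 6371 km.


r = 6371.0 + 6440.051 = 12811.0510 km = 1.2811051e+07 m
v_esc = sqrt(2*mu/r) = sqrt(2*3.986e14 / 1.2811051e+07)
v_esc = 7888.4425 m/s = 7.8884 km/s

7.8884 km/s


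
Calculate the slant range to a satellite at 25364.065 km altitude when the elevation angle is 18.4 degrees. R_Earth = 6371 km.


h = 25364.065 km, el = 18.4 deg
d = -R_E*sin(el) + sqrt((R_E*sin(el))^2 + 2*R_E*h + h^2)
d = -6371.0000*sin(0.3211406) + sqrt((6371.0000*0.315649)^2 + 2*6371.0000*25364.065 + 25364.065^2)
d = 29142.9537 km

29142.9537 km


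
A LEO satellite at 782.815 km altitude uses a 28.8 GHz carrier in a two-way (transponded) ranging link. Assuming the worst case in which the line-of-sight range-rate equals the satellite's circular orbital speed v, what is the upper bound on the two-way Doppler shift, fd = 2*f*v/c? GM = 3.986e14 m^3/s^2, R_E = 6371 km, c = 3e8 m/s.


r = 7.153815e+06 m
v = sqrt(mu/r) = 7464.4841 m/s (worst-case radial velocity)
f = 28.8 GHz = 2.88e+10 Hz
fd = 2*f*v/c = 2*2.88e+10*7464.4841/3.0e+08
fd = 1.4331809e+06 Hz

1.4332e+06 Hz


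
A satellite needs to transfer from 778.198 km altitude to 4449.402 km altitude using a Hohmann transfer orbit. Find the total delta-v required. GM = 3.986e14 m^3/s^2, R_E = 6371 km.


r1 = 7149.1980 km = 7.149198e+06 m
r2 = 10820.4020 km = 1.0820402e+07 m
dv1 = sqrt(mu/r1)*(sqrt(2*r2/(r1+r2)) - 1) = 727.3233 m/s
dv2 = sqrt(mu/r2)*(1 - sqrt(2*r1/(r1+r2))) = 655.3773 m/s
total dv = |dv1| + |dv2| = 727.3233 + 655.3773 = 1382.7006 m/s = 1.3827 km/s

1.3827 km/s


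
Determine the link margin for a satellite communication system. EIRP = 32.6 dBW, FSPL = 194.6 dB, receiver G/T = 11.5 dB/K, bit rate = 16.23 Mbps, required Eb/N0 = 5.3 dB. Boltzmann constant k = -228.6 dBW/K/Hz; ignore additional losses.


C/N0 = EIRP - FSPL + G/T - k = 32.6 - 194.6 + 11.5 - (-228.6)
C/N0 = 78.1000 dB-Hz
R_b = 16.23 Mbps = 1.623e+07 bps -> 10*log10(R_b) = 72.1032 dB-Hz
Eb/N0 = C/N0 - 10*log10(R_b) = 78.1000 - 72.1032 = 5.9968 dB
Margin = Eb/N0 - Eb/N0_req = 5.9968 - 5.3 = 0.6968148 dB (link closes)

0.6968 dB


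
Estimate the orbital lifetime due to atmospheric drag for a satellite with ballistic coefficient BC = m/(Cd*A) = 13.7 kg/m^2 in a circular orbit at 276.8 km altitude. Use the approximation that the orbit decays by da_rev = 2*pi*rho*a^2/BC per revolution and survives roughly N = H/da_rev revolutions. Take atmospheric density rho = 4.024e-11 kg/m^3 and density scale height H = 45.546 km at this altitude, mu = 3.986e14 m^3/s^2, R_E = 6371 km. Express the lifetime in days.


a = R_E + alt = 6647.8000 km = 6.6478e+06 m
da_rev = 2*pi*rho*a^2/BC = 2*pi*4.024e-11*(6.6478e+06)^2/13.7 = 815.592388 m per revolution
N = H/da_rev = 45546.0000 m / 815.592388 m = 55.8441 revolutions
P = 2*pi*sqrt(a^3/mu) = 5394.2136 s
lifetime = N*P = 55.8441 * 5394.2136 = 301234.8521 s = 3.4865 days

3.4865 days


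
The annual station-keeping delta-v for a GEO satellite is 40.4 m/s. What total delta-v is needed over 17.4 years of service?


dV = rate * years = 40.4 * 17.4
dV = 702.9600 m/s

702.9600 m/s


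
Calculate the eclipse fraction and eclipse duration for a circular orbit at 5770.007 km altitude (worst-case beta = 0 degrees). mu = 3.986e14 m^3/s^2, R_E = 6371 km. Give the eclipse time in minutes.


r = 12141.0070 km
T = 221.8922 min
Eclipse fraction = arcsin(R_E/r)/pi = arcsin(6371.0000/12141.0070)/pi
= arcsin(0.5247505)/pi = 0.1758414
Eclipse duration = 0.1758414 * 221.8922 = 39.0178 min

39.0178 minutes


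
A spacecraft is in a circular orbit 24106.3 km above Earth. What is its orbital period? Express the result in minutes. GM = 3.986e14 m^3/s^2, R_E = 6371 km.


r = 30477.3000 km = 3.04773e+07 m
T = 2*pi*sqrt(r^3/mu) = 2*pi*sqrt(2.8309322e+22 / 3.986e14)
T = 52951.2182 s = 882.5203 min

882.5203 minutes


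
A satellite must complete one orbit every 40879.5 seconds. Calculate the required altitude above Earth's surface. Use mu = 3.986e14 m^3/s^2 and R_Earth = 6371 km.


T = 40879.5 s
r = (mu*T^2/(4*pi^2))^(1/3) = (3.986e14 * 40879.5^2 / (4*pi^2))^(1/3)
r = 2.5648555e+07 m = 25648.5550 km
alt = r - R_E = 25648.5550 - 6371 = 19277.5550 km

19277.5550 km


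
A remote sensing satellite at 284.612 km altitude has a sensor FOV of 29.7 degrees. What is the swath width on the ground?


FOV = 29.7 deg = 0.5183628 rad
swath = 2 * alt * tan(FOV/2) = 2 * 284.612 * tan(0.2591814)
swath = 2 * 284.612 * 0.2651452
swath = 150.9270 km

150.9270 km


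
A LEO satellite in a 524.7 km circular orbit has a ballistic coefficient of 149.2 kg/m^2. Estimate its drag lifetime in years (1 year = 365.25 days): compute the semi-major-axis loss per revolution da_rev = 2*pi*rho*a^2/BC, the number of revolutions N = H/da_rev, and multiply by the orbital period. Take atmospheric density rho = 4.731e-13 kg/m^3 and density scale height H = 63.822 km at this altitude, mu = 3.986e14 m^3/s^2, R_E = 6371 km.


a = R_E + alt = 6895.7000 km = 6.8957e+06 m
da_rev = 2*pi*rho*a^2/BC = 2*pi*4.731e-13*(6.8957e+06)^2/149.2 = 0.947372363 m per revolution
N = H/da_rev = 63822.0000 m / 0.947372363 m = 67367.3863 revolutions
P = 2*pi*sqrt(a^3/mu) = 5698.7389 s
lifetime = N*P = 67367.3863 * 5698.7389 = 3.8390915e+08 s = 4443.3929 days
years = 4443.3929 / 365.25 = 12.1653 years

12.1653 years


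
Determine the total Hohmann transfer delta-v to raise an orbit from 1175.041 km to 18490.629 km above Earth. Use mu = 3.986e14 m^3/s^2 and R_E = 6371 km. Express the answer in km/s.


r1 = 7546.0410 km = 7.546041e+06 m
r2 = 24861.6290 km = 2.4861629e+07 m
dv1 = sqrt(mu/r1)*(sqrt(2*r2/(r1+r2)) - 1) = 1734.6357 m/s
dv2 = sqrt(mu/r2)*(1 - sqrt(2*r1/(r1+r2))) = 1271.6257 m/s
total dv = |dv1| + |dv2| = 1734.6357 + 1271.6257 = 3006.2614 m/s = 3.0063 km/s

3.0063 km/s


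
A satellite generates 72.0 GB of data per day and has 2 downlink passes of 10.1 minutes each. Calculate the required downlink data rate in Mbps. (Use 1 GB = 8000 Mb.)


total contact time = 2 * 10.1 * 60 = 1212.0000 s
data = 72.0 GB = 576000.0000 Mb
rate = 576000.0000 / 1212.0000 = 475.2475 Mbps

475.2475 Mbps


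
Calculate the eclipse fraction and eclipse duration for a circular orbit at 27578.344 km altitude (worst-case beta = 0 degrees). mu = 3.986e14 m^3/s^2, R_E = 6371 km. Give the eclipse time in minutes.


r = 33949.3440 km
T = 1037.5453 min
Eclipse fraction = arcsin(R_E/r)/pi = arcsin(6371.0000/33949.3440)/pi
= arcsin(0.1876619)/pi = 0.06009094
Eclipse duration = 0.06009094 * 1037.5453 = 62.3471 min

62.3471 minutes


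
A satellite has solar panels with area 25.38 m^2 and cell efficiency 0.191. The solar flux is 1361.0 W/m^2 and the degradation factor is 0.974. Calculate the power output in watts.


P = area * eta * S * degradation
P = 25.38 * 0.191 * 1361.0 * 0.974
P = 6426.0199 W

6426.0199 W


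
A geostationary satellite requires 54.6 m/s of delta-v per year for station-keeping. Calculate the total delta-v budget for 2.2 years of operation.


dV = rate * years = 54.6 * 2.2
dV = 120.1200 m/s

120.1200 m/s


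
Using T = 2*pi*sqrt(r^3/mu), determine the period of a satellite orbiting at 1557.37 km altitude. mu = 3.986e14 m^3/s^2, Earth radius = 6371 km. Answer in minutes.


r = 7928.3700 km = 7.92837e+06 m
T = 2*pi*sqrt(r^3/mu) = 2*pi*sqrt(4.9836981e+20 / 3.986e14)
T = 7025.6593 s = 117.0943 min

117.0943 minutes


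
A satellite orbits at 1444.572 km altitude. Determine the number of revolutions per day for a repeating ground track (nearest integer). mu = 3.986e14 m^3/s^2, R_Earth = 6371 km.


r = 7.815572e+06 m
T = 2*pi*sqrt(r^3/mu) = 6876.2613 s = 114.6044 min
revs/day = 1440 / 114.6044 = 12.5650
Rounded: 13 revolutions per day

13 revolutions per day


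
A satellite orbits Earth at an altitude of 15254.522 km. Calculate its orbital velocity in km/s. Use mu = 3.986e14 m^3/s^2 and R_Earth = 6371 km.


r = R_E + alt = 6371.0 + 15254.522 = 21625.5220 km = 2.1625522e+07 m
v = sqrt(mu/r) = sqrt(3.986e14 / 2.1625522e+07) = 4293.2418 m/s = 4.2932 km/s

4.2932 km/s


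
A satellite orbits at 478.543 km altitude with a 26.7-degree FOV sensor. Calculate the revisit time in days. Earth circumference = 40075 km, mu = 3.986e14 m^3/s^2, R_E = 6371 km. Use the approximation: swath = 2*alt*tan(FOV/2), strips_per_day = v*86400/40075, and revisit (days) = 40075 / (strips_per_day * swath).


swath = 2*478.543*tan(0.2330015) = 227.1276 km
v = sqrt(mu/r) = 7628.4771 m/s = 7.6285 km/s
strips/day = v*86400/40075 = 7.6285*86400/40075 = 16.4467
coverage/day = strips * swath = 16.4467 * 227.1276 = 3735.4936 km
revisit = 40075 / 3735.4936 = 10.7282 days

10.7282 days


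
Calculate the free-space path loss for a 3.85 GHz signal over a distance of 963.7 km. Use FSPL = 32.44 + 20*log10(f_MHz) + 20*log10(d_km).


f = 3.85 GHz = 3850.0000 MHz
d = 963.7 km
FSPL = 32.44 + 20*log10(3850.0000) + 20*log10(963.7)
FSPL = 32.44 + 71.7092 + 59.6788
FSPL = 163.8281 dB

163.8281 dB


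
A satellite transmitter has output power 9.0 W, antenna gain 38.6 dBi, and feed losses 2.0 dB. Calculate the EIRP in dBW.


Pt = 9.0 W = 9.5424 dBW
EIRP = Pt_dBW + Gt - losses = 9.5424 + 38.6 - 2.0 = 46.1424 dBW

46.1424 dBW


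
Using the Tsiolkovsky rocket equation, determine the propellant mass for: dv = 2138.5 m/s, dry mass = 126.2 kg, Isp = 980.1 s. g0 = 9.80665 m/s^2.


ve = Isp * g0 = 980.1 * 9.80665 = 9611.497665 m/s
mass ratio = exp(dv/ve) = exp(2138.5/9611.497665) = 1.24918825
m_prop = m_dry * (mr - 1) = 126.2 * (1.24918825 - 1)
m_prop = 31.4476 kg

31.4476 kg


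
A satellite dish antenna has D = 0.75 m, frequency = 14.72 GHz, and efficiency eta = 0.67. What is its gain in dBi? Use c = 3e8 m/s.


lambda = c/f = 3e8 / 1.472e+10 = 0.02038043 m
G = eta*(pi*D/lambda)^2 = 0.67*(pi*0.75/0.02038043)^2
G = 8955.0948 (linear)
G = 10*log10(8955.0948) = 39.5207 dBi

39.5207 dBi


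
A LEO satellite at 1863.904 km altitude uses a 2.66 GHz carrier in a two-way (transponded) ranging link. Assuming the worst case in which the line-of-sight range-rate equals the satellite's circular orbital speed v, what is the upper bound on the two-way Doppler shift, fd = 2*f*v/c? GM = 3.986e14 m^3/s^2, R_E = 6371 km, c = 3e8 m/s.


r = 8.234904e+06 m
v = sqrt(mu/r) = 6957.2783 m/s (worst-case radial velocity)
f = 2.66 GHz = 2.66e+09 Hz
fd = 2*f*v/c = 2*2.66e+09*6957.2783/3.0e+08
fd = 123375.7354 Hz

123375.7354 Hz


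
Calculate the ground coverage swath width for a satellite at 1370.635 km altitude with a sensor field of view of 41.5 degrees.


FOV = 41.5 deg = 0.7243116 rad
swath = 2 * alt * tan(FOV/2) = 2 * 1370.635 * tan(0.3621558)
swath = 2 * 1370.635 * 0.3788661
swath = 1038.5743 km

1038.5743 km


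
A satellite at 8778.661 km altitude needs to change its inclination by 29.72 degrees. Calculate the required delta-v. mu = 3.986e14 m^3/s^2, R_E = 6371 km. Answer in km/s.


r = 15149.6610 km = 1.5149661e+07 m
V = sqrt(mu/r) = 5129.4073 m/s
di = 29.72 deg = 0.5187119 rad
dV = 2*V*sin(di/2) = 2*5129.4073*sin(0.2593559)
dV = 2630.9558 m/s = 2.6310 km/s

2.6310 km/s


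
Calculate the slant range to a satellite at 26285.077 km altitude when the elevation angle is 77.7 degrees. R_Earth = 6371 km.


h = 26285.077 km, el = 77.7 deg
d = -R_E*sin(el) + sqrt((R_E*sin(el))^2 + 2*R_E*h + h^2)
d = -6371.0000*sin(1.3561) + sqrt((6371.0000*0.9770456)^2 + 2*6371.0000*26285.077 + 26285.077^2)
d = 26403.1039 km

26403.1039 km


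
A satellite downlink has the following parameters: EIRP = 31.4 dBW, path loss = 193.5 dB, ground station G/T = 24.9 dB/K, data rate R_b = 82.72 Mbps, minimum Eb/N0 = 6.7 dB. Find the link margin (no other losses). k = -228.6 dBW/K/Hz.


C/N0 = EIRP - FSPL + G/T - k = 31.4 - 193.5 + 24.9 - (-228.6)
C/N0 = 91.4000 dB-Hz
R_b = 82.72 Mbps = 8.272e+07 bps -> 10*log10(R_b) = 79.1761 dB-Hz
Eb/N0 = C/N0 - 10*log10(R_b) = 91.4000 - 79.1761 = 12.2239 dB
Margin = Eb/N0 - Eb/N0_req = 12.2239 - 6.7 = 5.5239 dB (link closes)

5.5239 dB


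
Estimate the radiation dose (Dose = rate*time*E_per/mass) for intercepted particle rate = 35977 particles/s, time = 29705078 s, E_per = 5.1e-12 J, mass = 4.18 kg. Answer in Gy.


Total energy deposited = rate * time * E_per
  = 35977 * 29705078 * 5.1e-12 = 5.4504 J
Dose = E_total / mass = 5.4504 / 4.18
Dose = 1.3039 Gy

1.3039 Gy


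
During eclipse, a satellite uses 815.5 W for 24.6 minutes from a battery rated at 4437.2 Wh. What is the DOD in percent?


E_used = P * t / 60 = 815.5 * 24.6 / 60 = 334.3550 Wh
DOD = E_used / E_total * 100 = 334.3550 / 4437.2 * 100
DOD = 7.5353 %

7.5353 %


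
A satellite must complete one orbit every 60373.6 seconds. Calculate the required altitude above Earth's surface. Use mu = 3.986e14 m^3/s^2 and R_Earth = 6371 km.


T = 60373.6 s
r = (mu*T^2/(4*pi^2))^(1/3) = (3.986e14 * 60373.6^2 / (4*pi^2))^(1/3)
r = 3.326268e+07 m = 33262.6798 km
alt = r - R_E = 33262.6798 - 6371 = 26891.6798 km

26891.6798 km


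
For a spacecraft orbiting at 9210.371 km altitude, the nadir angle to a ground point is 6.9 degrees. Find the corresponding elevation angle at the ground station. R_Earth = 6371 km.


r = R_E + alt = 15581.3710 km
Law of sines in the satellite / Earth-center / ground-point triangle:
  sin(nadir)/R_E = sin(90 + el)/r  =>  cos(el) = (r/R_E)*sin(nadir)
cos(el) = (15581.3710 / 6371.0000) * sin(6.9 deg) = 0.2938152
el = arccos(0.2938152) = 72.9135 deg
(Earth-central angle = 90 - nadir - el = 10.1865 deg)

72.9135 degrees


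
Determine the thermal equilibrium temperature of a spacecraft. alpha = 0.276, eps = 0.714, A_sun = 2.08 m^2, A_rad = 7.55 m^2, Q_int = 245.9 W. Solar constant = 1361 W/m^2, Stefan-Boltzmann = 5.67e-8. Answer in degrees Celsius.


Numerator = alpha*S*A_sun + Q_int = 0.276*1361*2.08 + 245.9 = 1027.2229 W
Denominator = eps*sigma*A_rad = 0.714*5.67e-8*7.55 = 3.0565269e-07 W/K^4
T^4 = 3.360752e+09 K^4
T = 240.7737 K = -32.3763 C

-32.3763 degrees Celsius


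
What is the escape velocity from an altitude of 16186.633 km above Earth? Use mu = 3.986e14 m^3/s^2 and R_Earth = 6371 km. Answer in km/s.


r = 6371.0 + 16186.633 = 22557.6330 km = 2.2557633e+07 m
v_esc = sqrt(2*mu/r) = sqrt(2*3.986e14 / 2.2557633e+07)
v_esc = 5944.7950 m/s = 5.9448 km/s

5.9448 km/s


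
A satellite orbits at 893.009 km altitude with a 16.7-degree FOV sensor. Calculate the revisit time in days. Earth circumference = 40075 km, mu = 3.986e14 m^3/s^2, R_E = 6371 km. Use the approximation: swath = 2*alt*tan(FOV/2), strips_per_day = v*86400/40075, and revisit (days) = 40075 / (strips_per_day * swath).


swath = 2*893.009*tan(0.145735) = 262.1438 km
v = sqrt(mu/r) = 7407.6501 m/s = 7.4077 km/s
strips/day = v*86400/40075 = 7.4077*86400/40075 = 15.9706
coverage/day = strips * swath = 15.9706 * 262.1438 = 4186.5886 km
revisit = 40075 / 4186.5886 = 9.5722 days

9.5722 days


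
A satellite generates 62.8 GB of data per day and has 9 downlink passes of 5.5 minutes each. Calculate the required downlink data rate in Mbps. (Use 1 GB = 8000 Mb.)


total contact time = 9 * 5.5 * 60 = 2970.0000 s
data = 62.8 GB = 502400.0000 Mb
rate = 502400.0000 / 2970.0000 = 169.1582 Mbps

169.1582 Mbps


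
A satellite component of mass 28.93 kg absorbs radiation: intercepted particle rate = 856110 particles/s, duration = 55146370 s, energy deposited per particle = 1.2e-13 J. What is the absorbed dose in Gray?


Total energy deposited = rate * time * E_per
  = 856110 * 55146370 * 1.2e-13 = 5.6654 J
Dose = E_total / mass = 5.6654 / 28.93
Dose = 0.19583 Gy

0.1958 Gy


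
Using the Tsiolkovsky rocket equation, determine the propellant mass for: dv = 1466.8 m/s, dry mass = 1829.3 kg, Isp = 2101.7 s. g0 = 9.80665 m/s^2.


ve = Isp * g0 = 2101.7 * 9.80665 = 20610.636305 m/s
mass ratio = exp(dv/ve) = exp(1466.8/20610.636305) = 1.07376068
m_prop = m_dry * (mr - 1) = 1829.3 * (1.07376068 - 1)
m_prop = 134.9304 kg

134.9304 kg


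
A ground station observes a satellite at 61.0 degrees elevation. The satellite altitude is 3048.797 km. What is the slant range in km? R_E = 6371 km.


h = 3048.797 km, el = 61.0 deg
d = -R_E*sin(el) + sqrt((R_E*sin(el))^2 + 2*R_E*h + h^2)
d = -6371.0000*sin(1.0647) + sqrt((6371.0000*0.8746197)^2 + 2*6371.0000*3048.797 + 3048.797^2)
d = 3326.8074 km

3326.8074 km


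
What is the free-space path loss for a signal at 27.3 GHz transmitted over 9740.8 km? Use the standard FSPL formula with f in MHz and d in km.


f = 27.3 GHz = 27300.0000 MHz
d = 9740.8 km
FSPL = 32.44 + 20*log10(27300.0000) + 20*log10(9740.8)
FSPL = 32.44 + 88.7233 + 79.7719
FSPL = 200.9351 dB

200.9351 dB


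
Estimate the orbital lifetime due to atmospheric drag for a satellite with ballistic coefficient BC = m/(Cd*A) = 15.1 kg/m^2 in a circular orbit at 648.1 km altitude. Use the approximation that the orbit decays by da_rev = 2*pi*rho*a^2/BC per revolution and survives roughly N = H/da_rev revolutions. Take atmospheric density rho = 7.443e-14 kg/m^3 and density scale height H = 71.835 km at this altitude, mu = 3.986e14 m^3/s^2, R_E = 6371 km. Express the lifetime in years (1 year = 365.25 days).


a = R_E + alt = 7019.1000 km = 7.0191e+06 m
da_rev = 2*pi*rho*a^2/BC = 2*pi*7.443e-14*(7.0191e+06)^2/15.1 = 1.525857 m per revolution
N = H/da_rev = 71835.0000 m / 1.525857 m = 47078.4653 revolutions
P = 2*pi*sqrt(a^3/mu) = 5852.3914 s
lifetime = N*P = 47078.4653 * 5852.3914 = 2.7552161e+08 s = 3188.9075 days
years = 3188.9075 / 365.25 = 8.7308 years

8.7308 years


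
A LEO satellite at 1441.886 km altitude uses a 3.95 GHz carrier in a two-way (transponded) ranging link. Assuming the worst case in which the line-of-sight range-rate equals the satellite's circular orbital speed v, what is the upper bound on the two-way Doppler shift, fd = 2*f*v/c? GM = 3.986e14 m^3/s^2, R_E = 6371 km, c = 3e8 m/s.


r = 7.812886e+06 m
v = sqrt(mu/r) = 7142.7081 m/s (worst-case radial velocity)
f = 3.95 GHz = 3.95e+09 Hz
fd = 2*f*v/c = 2*3.95e+09*7142.7081/3.0e+08
fd = 188091.3138 Hz

188091.3138 Hz
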